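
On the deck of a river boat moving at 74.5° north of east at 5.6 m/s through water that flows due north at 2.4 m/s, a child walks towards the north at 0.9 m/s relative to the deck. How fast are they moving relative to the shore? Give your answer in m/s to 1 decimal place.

8.8 m/s

In east/north components (m/s): child relative to river boat = (0.000, 0.900); river boat relative to water = (1.497, 5.396); water relative to ground = (0.000, 2.400).
Sum = (1.497, 8.696) m/s.
Speed = |(1.497, 8.696)| = 8.824 m/s.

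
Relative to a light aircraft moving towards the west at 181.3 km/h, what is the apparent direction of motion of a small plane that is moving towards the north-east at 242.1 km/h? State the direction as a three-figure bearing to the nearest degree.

Taking east as x and north as y: small plane velocity = (171.191, 171.191) km/h; light aircraft velocity = (-181.300, 0.000) km/h.
Velocity of small plane relative to light aircraft = (171.191, 171.191) − (-181.300, 0.000) = (352.491, 171.191) km/h.
Bearing = atan2(352.49, 171.19) = 64.10° clockwise from north.

064°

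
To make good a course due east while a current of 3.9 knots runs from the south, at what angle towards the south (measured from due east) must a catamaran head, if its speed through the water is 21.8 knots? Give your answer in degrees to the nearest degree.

10°

The current pushes perpendicular to the desired track; the heading must have a component into the current equal to 3.9 knots: 21.8 sin θ = 3.9.
sin θ = 0.1789, so θ = 10.306°.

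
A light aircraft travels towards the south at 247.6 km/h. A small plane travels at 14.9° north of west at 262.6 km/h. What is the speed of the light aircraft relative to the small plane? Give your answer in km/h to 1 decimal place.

404.6 km/h

Taking east as x and north as y: light aircraft velocity = (0.000, -247.600) km/h; small plane velocity = (-253.770, 67.523) km/h.
Velocity of light aircraft relative to small plane = (0.000, -247.600) − (-253.770, 67.523) = (253.770, -315.123) km/h.
Magnitude = |(253.770, -315.123)| = 404.601 km/h.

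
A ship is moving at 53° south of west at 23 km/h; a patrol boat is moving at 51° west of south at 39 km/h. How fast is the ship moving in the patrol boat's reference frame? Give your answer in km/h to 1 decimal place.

Taking east as x and north as y: ship velocity = (-13.842, -18.369) km/h; patrol boat velocity = (-30.309, -24.543) km/h.
Velocity of ship relative to patrol boat = (-13.842, -18.369) − (-30.309, -24.543) = (16.467, 6.175) km/h.
Magnitude = |(16.467, 6.175)| = 17.587 km/h.

17.6 km/h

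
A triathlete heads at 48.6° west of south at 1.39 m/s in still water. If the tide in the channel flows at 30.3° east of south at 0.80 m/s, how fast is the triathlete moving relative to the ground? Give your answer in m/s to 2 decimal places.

Taking east as x and north as y: velocity relative to the water = (-1.043, -0.919) m/s; the water relative to ground = (0.404, -0.691) m/s.
Velocity relative to ground = (-1.043, -0.919) + (0.404, -0.691) = (-0.639, -1.610) m/s.
Speed = |(-0.639, -1.610)| = 1.732 m/s.

1.73 m/s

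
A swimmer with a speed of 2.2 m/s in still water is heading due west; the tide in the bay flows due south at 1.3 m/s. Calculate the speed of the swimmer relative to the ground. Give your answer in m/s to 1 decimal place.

Taking east as x and north as y: velocity relative to the water = (-2.200, 0.000) m/s; the water relative to ground = (0.000, -1.300) m/s.
Velocity relative to ground = (-2.200, 0.000) + (0.000, -1.300) = (-2.200, -1.300) m/s.
Speed = |(-2.200, -1.300)| = 2.555 m/s.

2.6 m/s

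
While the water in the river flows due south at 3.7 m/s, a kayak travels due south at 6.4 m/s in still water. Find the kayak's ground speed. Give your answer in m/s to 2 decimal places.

10.10 m/s

Taking east as x and north as y: velocity relative to the water = (0.000, -6.400) m/s; the water relative to ground = (0.000, -3.700) m/s.
Velocity relative to ground = (0.000, -6.400) + (0.000, -3.700) = (0.000, -10.100) m/s.
Speed = |(0.000, -10.100)| = 10.100 m/s.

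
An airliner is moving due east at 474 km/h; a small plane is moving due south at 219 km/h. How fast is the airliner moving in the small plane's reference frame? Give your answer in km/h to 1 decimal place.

522.1 km/h

Taking east as x and north as y: airliner velocity = (474.000, 0.000) km/h; small plane velocity = (0.000, -219.000) km/h.
Velocity of airliner relative to small plane = (474.000, 0.000) − (0.000, -219.000) = (474.000, 219.000) km/h.
Magnitude = |(474.000, 219.000)| = 522.147 km/h.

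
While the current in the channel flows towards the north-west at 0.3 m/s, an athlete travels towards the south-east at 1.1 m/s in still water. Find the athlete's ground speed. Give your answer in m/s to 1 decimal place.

0.8 m/s

Taking east as x and north as y: velocity relative to the water = (0.778, -0.778) m/s; the water relative to ground = (-0.212, 0.212) m/s.
Velocity relative to ground = (0.778, -0.778) + (-0.212, 0.212) = (0.566, -0.566) m/s.
Speed = |(0.566, -0.566)| = 0.800 m/s.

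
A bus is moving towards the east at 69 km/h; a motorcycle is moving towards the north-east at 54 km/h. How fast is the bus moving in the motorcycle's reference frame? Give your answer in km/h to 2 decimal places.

Taking east as x and north as y: bus velocity = (69.000, 0.000) km/h; motorcycle velocity = (38.184, 38.184) km/h.
Velocity of bus relative to motorcycle = (69.000, 0.000) − (38.184, 38.184) = (30.816, -38.184) km/h.
Magnitude = |(30.816, -38.184)| = 49.068 km/h.

49.07 km/h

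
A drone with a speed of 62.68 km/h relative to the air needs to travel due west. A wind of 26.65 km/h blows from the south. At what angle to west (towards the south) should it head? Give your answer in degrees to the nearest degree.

25°

The wind pushes perpendicular to the desired track; the heading must have a component into the wind equal to 26.65 km/h: 62.68 sin θ = 26.65.
sin θ = 0.4252, so θ = 25.162°.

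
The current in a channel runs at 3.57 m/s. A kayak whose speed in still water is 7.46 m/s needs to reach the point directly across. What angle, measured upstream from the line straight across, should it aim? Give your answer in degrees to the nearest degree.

To cancel the current, the upstream component of the kayak's velocity must equal the flow: 7.46 sin θ = 3.57.
sin θ = 3.57 / 7.46 = 0.4786.
θ = arcsin(0.4786) = 28.591°.

29°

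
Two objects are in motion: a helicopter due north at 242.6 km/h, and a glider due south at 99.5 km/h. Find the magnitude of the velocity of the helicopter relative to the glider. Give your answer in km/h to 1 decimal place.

342.1 km/h

Taking east as x and north as y: helicopter velocity = (0.000, 242.600) km/h; glider velocity = (0.000, -99.500) km/h.
Velocity of helicopter relative to glider = (0.000, 242.600) − (0.000, -99.500) = (0.000, 342.100) km/h.
Magnitude = |(0.000, 342.100)| = 342.100 km/h.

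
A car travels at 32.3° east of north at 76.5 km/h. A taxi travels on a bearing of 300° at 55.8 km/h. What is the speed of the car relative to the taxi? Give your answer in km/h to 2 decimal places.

Taking east as x and north as y: car velocity = (40.878, 64.663) km/h; taxi velocity = (-48.324, 27.900) km/h.
Velocity of car relative to taxi = (40.878, 64.663) − (-48.324, 27.900) = (89.202, 36.763) km/h.
Magnitude = |(89.202, 36.763)| = 96.481 km/h.

96.48 km/h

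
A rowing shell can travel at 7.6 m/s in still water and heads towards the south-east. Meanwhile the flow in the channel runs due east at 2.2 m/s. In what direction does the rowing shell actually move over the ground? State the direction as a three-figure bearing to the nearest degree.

125°

Taking east as x and north as y: velocity relative to the water = (5.374, -5.374) m/s; the water relative to ground = (2.200, 0.000) m/s.
Velocity relative to ground = (5.374, -5.374) + (2.200, 0.000) = (7.574, -5.374) m/s.
Bearing = atan2(7.57, -5.37) = 125.36° clockwise from north.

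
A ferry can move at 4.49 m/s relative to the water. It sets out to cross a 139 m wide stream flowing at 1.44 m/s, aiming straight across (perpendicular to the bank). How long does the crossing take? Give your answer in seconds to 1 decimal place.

31.0 s

The component of the ferry's velocity perpendicular to the bank is 4.49 m/s.
Only the cross-stream component determines the crossing time; the current contributes nothing perpendicular to the bank.
Time = 139 / 4.490 = 30.958 s.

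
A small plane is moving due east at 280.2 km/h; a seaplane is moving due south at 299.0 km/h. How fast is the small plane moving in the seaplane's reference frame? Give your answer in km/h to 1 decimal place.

409.8 km/h

Taking east as x and north as y: small plane velocity = (280.200, 0.000) km/h; seaplane velocity = (0.000, -299.000) km/h.
Velocity of small plane relative to seaplane = (280.200, 0.000) − (0.000, -299.000) = (280.200, 299.000) km/h.
Magnitude = |(280.200, 299.000)| = 409.772 km/h.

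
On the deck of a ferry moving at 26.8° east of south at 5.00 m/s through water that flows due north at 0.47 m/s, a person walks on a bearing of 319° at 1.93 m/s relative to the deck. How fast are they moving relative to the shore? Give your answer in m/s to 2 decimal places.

2.72 m/s

In east/north components (m/s): person relative to ferry = (-1.266, 1.457); ferry relative to water = (2.254, -4.463); water relative to ground = (0.000, 0.470).
Sum = (0.988, -2.536) m/s.
Speed = |(0.988, -2.536)| = 2.722 m/s.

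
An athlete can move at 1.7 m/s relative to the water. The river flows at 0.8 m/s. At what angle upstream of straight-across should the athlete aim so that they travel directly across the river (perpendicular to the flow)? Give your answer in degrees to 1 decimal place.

28.1°

To cancel the current, the upstream component of the athlete's velocity must equal the flow: 1.7 sin θ = 0.8.
sin θ = 0.8 / 1.7 = 0.4706.
θ = arcsin(0.4706) = 28.072°.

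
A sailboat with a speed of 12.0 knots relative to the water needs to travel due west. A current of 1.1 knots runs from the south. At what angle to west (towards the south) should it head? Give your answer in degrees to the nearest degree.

The current pushes perpendicular to the desired track; the heading must have a component into the current equal to 1.1 knots: 12.0 sin θ = 1.1.
sin θ = 0.0917, so θ = 5.259°.

5°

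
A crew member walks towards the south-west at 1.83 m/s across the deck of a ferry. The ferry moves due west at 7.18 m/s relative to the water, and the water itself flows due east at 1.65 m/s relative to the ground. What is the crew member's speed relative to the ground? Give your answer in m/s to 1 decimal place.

In east/north components (m/s): crew member relative to ferry = (-1.294, -1.294); ferry relative to water = (-7.180, 0.000); water relative to ground = (1.650, 0.000).
Sum = (-6.824, -1.294) m/s.
Speed = |(-6.824, -1.294)| = 6.946 m/s.

6.9 m/s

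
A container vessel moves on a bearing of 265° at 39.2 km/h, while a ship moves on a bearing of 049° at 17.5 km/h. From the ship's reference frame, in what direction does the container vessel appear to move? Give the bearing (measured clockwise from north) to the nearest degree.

254°

Taking east as x and north as y: container vessel velocity = (-39.051, -3.417) km/h; ship velocity = (13.207, 11.481) km/h.
Velocity of container vessel relative to ship = (-39.051, -3.417) − (13.207, 11.481) = (-52.258, -14.898) km/h.
Bearing = atan2(-52.26, -14.90) = 254.09° clockwise from north.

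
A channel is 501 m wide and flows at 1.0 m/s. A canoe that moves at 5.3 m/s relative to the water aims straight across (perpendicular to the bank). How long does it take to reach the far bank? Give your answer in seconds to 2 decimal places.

94.53 s

The component of the canoe's velocity perpendicular to the bank is 5.3 m/s.
The flow acts along the bank and has no component across it.
Time = 501 / 5.300 = 94.528 s.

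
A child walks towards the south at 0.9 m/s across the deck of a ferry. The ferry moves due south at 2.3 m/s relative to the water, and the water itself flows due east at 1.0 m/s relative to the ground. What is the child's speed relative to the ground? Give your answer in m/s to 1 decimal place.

3.4 m/s

In east/north components (m/s): child relative to ferry = (0.000, -0.900); ferry relative to water = (0.000, -2.300); water relative to ground = (1.000, 0.000).
Sum = (1.000, -3.200) m/s.
Speed = |(1.000, -3.200)| = 3.353 m/s.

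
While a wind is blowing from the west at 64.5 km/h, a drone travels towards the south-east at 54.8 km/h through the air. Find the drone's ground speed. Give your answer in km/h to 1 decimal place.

Taking east as x and north as y: velocity relative to the air = (38.749, -38.749) km/h; the air relative to ground = (64.500, 0.000) km/h.
Velocity relative to ground = (38.749, -38.749) + (64.500, 0.000) = (103.249, -38.749) km/h.
Speed = |(103.249, -38.749)| = 110.281 km/h.

110.3 km/h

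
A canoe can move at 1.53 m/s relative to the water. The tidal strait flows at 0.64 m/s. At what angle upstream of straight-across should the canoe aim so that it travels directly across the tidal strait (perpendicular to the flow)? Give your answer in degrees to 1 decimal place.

24.7°

To cancel the current, the upstream component of the canoe's velocity must equal the flow: 1.53 sin θ = 0.64.
sin θ = 0.64 / 1.53 = 0.4183.
θ = arcsin(0.4183) = 24.727°.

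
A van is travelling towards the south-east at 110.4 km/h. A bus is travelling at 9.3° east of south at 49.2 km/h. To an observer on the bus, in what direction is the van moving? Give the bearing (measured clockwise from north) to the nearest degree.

Taking east as x and north as y: van velocity = (78.065, -78.065) km/h; bus velocity = (7.951, -48.553) km/h.
Velocity of van relative to bus = (78.065, -78.065) − (7.951, -48.553) = (70.114, -29.511) km/h.
Bearing = atan2(70.11, -29.51) = 112.83° clockwise from north.

113°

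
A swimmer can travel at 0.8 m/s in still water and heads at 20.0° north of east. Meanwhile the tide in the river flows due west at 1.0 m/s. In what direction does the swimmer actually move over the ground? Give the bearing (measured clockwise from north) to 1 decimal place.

317.8°

Taking east as x and north as y: velocity relative to the water = (0.752, 0.274) m/s; the water relative to ground = (-1.000, 0.000) m/s.
Velocity relative to ground = (0.752, 0.274) + (-1.000, 0.000) = (-0.248, 0.274) m/s.
Bearing = atan2(-0.25, 0.27) = 317.78° clockwise from north.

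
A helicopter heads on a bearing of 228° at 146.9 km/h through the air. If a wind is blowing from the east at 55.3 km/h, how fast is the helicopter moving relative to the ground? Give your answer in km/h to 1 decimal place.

Taking east as x and north as y: velocity relative to the air = (-109.168, -98.295) km/h; the air relative to ground = (-55.300, 0.000) km/h.
Velocity relative to ground = (-109.168, -98.295) + (-55.300, 0.000) = (-164.468, -98.295) km/h.
Speed = |(-164.468, -98.295)| = 191.603 km/h.

191.6 km/h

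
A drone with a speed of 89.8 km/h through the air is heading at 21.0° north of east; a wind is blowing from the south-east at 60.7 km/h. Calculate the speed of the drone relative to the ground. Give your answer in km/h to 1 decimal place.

85.5 km/h

Taking east as x and north as y: velocity relative to the air = (83.836, 32.181) km/h; the air relative to ground = (-42.921, 42.921) km/h.
Velocity relative to ground = (83.836, 32.181) + (-42.921, 42.921) = (40.914, 75.103) km/h.
Speed = |(40.914, 75.103)| = 85.524 km/h.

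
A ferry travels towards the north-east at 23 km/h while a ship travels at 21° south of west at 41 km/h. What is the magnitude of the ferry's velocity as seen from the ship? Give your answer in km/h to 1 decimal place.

Taking east as x and north as y: ferry velocity = (16.263, 16.263) km/h; ship velocity = (-38.277, -14.693) km/h.
Velocity of ferry relative to ship = (16.263, 16.263) − (-38.277, -14.693) = (54.540, 30.957) km/h.
Magnitude = |(54.540, 30.957)| = 62.713 km/h.

62.7 km/h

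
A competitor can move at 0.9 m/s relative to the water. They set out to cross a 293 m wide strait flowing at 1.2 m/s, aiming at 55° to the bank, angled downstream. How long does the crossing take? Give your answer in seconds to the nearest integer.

397 s

The component of the competitor's velocity perpendicular to the bank is 0.9 × sin 55° = 0.737 m/s.
The current is parallel to the bank, so it does not affect the crossing time.
Time = 293 / 0.737 = 397.430 s.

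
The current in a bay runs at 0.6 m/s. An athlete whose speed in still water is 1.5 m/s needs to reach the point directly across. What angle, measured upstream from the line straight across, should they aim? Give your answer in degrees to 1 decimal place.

23.6°

To cancel the current, the upstream component of the athlete's velocity must equal the flow: 1.5 sin θ = 0.6.
sin θ = 0.6 / 1.5 = 0.4000.
θ = arcsin(0.4000) = 23.578°.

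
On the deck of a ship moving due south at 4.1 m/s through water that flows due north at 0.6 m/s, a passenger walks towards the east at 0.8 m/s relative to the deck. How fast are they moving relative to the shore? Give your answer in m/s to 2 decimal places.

In east/north components (m/s): passenger relative to ship = (0.800, 0.000); ship relative to water = (0.000, -4.100); water relative to ground = (0.000, 0.600).
Sum = (0.800, -3.500) m/s.
Speed = |(0.800, -3.500)| = 3.590 m/s.

3.59 m/s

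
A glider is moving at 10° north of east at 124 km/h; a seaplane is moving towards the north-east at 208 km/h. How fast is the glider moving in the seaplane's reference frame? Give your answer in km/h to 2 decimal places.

128.00 km/h

Taking east as x and north as y: glider velocity = (122.116, 21.532) km/h; seaplane velocity = (147.078, 147.078) km/h.
Velocity of glider relative to seaplane = (122.116, 21.532) − (147.078, 147.078) = (-24.962, -125.546) km/h.
Magnitude = |(-24.962, -125.546)| = 128.003 km/h.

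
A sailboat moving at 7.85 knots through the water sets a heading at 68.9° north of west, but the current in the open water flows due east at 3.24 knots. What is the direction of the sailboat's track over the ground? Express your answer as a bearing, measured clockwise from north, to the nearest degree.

Taking east as x and north as y: velocity relative to the water = (-2.826, 7.324) knots; the water relative to ground = (3.240, 0.000) knots.
Velocity relative to ground = (-2.826, 7.324) + (3.240, 0.000) = (0.414, 7.324) knots.
Bearing = atan2(0.41, 7.32) = 3.24° clockwise from north.

003°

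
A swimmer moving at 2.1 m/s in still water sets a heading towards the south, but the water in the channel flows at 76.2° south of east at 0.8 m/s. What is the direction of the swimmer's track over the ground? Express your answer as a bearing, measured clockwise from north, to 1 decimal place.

Taking east as x and north as y: velocity relative to the water = (0.000, -2.100) m/s; the water relative to ground = (0.191, -0.777) m/s.
Velocity relative to ground = (0.000, -2.100) + (0.191, -0.777) = (0.191, -2.877) m/s.
Bearing = atan2(0.19, -2.88) = 176.21° clockwise from north.

176.2°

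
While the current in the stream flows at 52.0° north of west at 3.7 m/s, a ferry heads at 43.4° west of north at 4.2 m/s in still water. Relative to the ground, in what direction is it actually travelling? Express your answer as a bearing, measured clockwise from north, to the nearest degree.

319°

Taking east as x and north as y: velocity relative to the water = (-2.886, 3.052) m/s; the water relative to ground = (-2.278, 2.916) m/s.
Velocity relative to ground = (-2.886, 3.052) + (-2.278, 2.916) = (-5.164, 5.967) m/s.
Bearing = atan2(-5.16, 5.97) = 319.13° clockwise from north.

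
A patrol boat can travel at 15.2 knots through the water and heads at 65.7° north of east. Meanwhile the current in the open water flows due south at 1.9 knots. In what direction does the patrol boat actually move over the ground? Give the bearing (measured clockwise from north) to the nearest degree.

Taking east as x and north as y: velocity relative to the water = (6.255, 13.853) knots; the water relative to ground = (0.000, -1.900) knots.
Velocity relative to ground = (6.255, 13.853) + (0.000, -1.900) = (6.255, 11.953) knots.
Bearing = atan2(6.26, 11.95) = 27.62° clockwise from north.

028°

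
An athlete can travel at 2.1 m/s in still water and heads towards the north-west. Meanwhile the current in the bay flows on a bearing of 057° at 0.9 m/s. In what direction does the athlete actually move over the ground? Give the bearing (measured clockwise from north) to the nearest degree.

Taking east as x and north as y: velocity relative to the water = (-1.485, 1.485) m/s; the water relative to ground = (0.755, 0.490) m/s.
Velocity relative to ground = (-1.485, 1.485) + (0.755, 0.490) = (-0.730, 1.975) m/s.
Bearing = atan2(-0.73, 1.98) = 339.71° clockwise from north.

340°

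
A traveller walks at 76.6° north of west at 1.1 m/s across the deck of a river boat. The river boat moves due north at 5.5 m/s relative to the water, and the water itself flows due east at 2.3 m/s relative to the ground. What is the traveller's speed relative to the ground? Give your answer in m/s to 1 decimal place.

In east/north components (m/s): traveller relative to river boat = (-0.255, 1.070); river boat relative to water = (0.000, 5.500); water relative to ground = (2.300, 0.000).
Sum = (2.045, 6.570) m/s.
Speed = |(2.045, 6.570)| = 6.881 m/s.

6.9 m/s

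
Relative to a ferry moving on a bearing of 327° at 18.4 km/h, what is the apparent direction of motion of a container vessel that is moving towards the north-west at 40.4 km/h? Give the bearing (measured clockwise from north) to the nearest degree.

Taking east as x and north as y: container vessel velocity = (-28.567, 28.567) km/h; ferry velocity = (-10.021, 15.432) km/h.
Velocity of container vessel relative to ferry = (-28.567, 28.567) − (-10.021, 15.432) = (-18.546, 13.136) km/h.
Bearing = atan2(-18.55, 13.14) = 305.31° clockwise from north.

305°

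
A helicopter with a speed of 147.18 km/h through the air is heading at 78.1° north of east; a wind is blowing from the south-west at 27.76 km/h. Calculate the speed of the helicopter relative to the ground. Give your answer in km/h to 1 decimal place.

171.1 km/h

Taking east as x and north as y: velocity relative to the air = (30.349, 144.017) km/h; the air relative to ground = (19.629, 19.629) km/h.
Velocity relative to ground = (30.349, 144.017) + (19.629, 19.629) = (49.978, 163.646) km/h.
Speed = |(49.978, 163.646)| = 171.108 km/h.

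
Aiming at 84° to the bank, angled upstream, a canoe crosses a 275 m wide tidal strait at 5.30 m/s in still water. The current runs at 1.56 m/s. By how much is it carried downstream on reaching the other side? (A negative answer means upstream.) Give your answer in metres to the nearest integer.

52 m

Perpendicular speed = 5.271 m/s; crossing time = 275 / 5.271 = 52.173 s.
Net downstream speed = 1.006 m/s.
Drift = 1.006 × 52.173 = 52.486 m (downstream).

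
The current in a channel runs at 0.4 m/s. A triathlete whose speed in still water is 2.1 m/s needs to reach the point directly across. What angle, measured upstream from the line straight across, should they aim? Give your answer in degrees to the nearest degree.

11°

To cancel the current, the upstream component of the triathlete's velocity must equal the flow: 2.1 sin θ = 0.4.
sin θ = 0.4 / 2.1 = 0.1905.
θ = arcsin(0.1905) = 10.981°.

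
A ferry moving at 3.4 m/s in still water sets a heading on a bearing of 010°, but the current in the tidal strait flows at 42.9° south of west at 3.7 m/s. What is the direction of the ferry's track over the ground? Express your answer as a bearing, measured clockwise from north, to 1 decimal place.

Taking east as x and north as y: velocity relative to the water = (0.590, 3.348) m/s; the water relative to ground = (-2.710, -2.519) m/s.
Velocity relative to ground = (0.590, 3.348) + (-2.710, -2.519) = (-2.120, 0.830) m/s.
Bearing = atan2(-2.12, 0.83) = 291.37° clockwise from north.

291.4°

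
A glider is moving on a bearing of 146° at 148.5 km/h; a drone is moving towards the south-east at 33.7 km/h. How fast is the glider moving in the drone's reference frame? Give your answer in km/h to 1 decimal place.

115.6 km/h

Taking east as x and north as y: glider velocity = (83.040, -123.112) km/h; drone velocity = (23.829, -23.829) km/h.
Velocity of glider relative to drone = (83.040, -123.112) − (23.829, -23.829) = (59.211, -99.283) km/h.
Magnitude = |(59.211, -99.283)| = 115.598 km/h.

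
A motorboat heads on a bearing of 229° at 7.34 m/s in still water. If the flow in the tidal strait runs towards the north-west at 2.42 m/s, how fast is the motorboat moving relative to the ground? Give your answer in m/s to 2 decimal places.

7.89 m/s

Taking east as x and north as y: velocity relative to the water = (-5.540, -4.815) m/s; the water relative to ground = (-1.711, 1.711) m/s.
Velocity relative to ground = (-5.540, -4.815) + (-1.711, 1.711) = (-7.251, -3.104) m/s.
Speed = |(-7.251, -3.104)| = 7.887 m/s.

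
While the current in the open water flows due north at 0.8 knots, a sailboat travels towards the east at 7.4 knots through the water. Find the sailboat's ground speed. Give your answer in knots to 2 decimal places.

7.44 knots

Taking east as x and north as y: velocity relative to the water = (7.400, 0.000) knots; the water relative to ground = (0.000, 0.800) knots.
Velocity relative to ground = (7.400, 0.000) + (0.000, 0.800) = (7.400, 0.800) knots.
Speed = |(7.400, 0.800)| = 7.443 knots.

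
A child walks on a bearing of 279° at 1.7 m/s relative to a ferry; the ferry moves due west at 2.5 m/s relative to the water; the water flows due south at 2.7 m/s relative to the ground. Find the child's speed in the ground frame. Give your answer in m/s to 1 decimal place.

In east/north components (m/s): child relative to ferry = (-1.679, 0.266); ferry relative to water = (-2.500, 0.000); water relative to ground = (0.000, -2.700).
Sum = (-4.179, -2.434) m/s.
Speed = |(-4.179, -2.434)| = 4.836 m/s.

4.8 m/s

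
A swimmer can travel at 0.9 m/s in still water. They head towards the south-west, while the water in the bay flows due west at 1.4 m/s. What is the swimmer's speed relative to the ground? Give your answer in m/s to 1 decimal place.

2.1 m/s

Taking east as x and north as y: velocity relative to the water = (-0.636, -0.636) m/s; the water relative to ground = (-1.400, 0.000) m/s.
Velocity relative to ground = (-0.636, -0.636) + (-1.400, 0.000) = (-2.036, -0.636) m/s.
Speed = |(-2.036, -0.636)| = 2.134 m/s.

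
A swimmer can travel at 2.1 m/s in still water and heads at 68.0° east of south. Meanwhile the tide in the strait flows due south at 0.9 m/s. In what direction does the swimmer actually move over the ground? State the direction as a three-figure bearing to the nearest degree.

Taking east as x and north as y: velocity relative to the water = (1.947, -0.787) m/s; the water relative to ground = (0.000, -0.900) m/s.
Velocity relative to ground = (1.947, -0.787) + (0.000, -0.900) = (1.947, -1.687) m/s.
Bearing = atan2(1.95, -1.69) = 130.90° clockwise from north.

131°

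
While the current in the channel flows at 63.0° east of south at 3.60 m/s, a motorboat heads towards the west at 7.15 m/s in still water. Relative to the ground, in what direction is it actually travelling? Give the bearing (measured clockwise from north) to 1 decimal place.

247.5°

Taking east as x and north as y: velocity relative to the water = (-7.150, 0.000) m/s; the water relative to ground = (3.208, -1.634) m/s.
Velocity relative to ground = (-7.150, 0.000) + (3.208, -1.634) = (-3.942, -1.634) m/s.
Bearing = atan2(-3.94, -1.63) = 247.48° clockwise from north.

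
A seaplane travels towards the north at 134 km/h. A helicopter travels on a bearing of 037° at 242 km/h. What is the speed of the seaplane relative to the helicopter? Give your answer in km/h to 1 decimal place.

Taking east as x and north as y: seaplane velocity = (0.000, 134.000) km/h; helicopter velocity = (145.639, 193.270) km/h.
Velocity of seaplane relative to helicopter = (0.000, 134.000) − (145.639, 193.270) = (-145.639, -59.270) km/h.
Magnitude = |(-145.639, -59.270)| = 157.238 km/h.

157.2 km/h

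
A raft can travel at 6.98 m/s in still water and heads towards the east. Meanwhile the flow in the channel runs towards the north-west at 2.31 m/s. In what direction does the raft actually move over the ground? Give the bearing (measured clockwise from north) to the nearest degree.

073°

Taking east as x and north as y: velocity relative to the water = (6.980, 0.000) m/s; the water relative to ground = (-1.633, 1.633) m/s.
Velocity relative to ground = (6.980, 0.000) + (-1.633, 1.633) = (5.347, 1.633) m/s.
Bearing = atan2(5.35, 1.63) = 73.01° clockwise from north.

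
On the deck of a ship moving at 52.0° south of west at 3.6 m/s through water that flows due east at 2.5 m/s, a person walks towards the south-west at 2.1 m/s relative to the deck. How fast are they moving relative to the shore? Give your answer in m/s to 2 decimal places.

4.49 m/s

In east/north components (m/s): person relative to ship = (-1.485, -1.485); ship relative to water = (-2.216, -2.837); water relative to ground = (2.500, 0.000).
Sum = (-1.201, -4.322) m/s.
Speed = |(-1.201, -4.322)| = 4.486 m/s.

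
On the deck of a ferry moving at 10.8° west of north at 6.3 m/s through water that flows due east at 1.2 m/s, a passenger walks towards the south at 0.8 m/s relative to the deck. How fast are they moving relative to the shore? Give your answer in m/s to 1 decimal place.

In east/north components (m/s): passenger relative to ferry = (0.000, -0.800); ferry relative to water = (-1.181, 6.188); water relative to ground = (1.200, 0.000).
Sum = (0.019, 5.388) m/s.
Speed = |(0.019, 5.388)| = 5.388 m/s.

5.4 m/s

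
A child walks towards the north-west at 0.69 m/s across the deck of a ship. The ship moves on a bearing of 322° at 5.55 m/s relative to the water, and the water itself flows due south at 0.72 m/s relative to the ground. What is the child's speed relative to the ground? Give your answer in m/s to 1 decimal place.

5.7 m/s

In east/north components (m/s): child relative to ship = (-0.488, 0.488); ship relative to water = (-3.417, 4.373); water relative to ground = (0.000, -0.720).
Sum = (-3.905, 4.141) m/s.
Speed = |(-3.905, 4.141)| = 5.692 m/s.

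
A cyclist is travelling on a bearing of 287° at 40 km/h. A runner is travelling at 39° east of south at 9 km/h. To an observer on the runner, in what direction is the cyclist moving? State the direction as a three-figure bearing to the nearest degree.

Taking east as x and north as y: cyclist velocity = (-38.252, 11.695) km/h; runner velocity = (5.664, -6.994) km/h.
Velocity of cyclist relative to runner = (-38.252, 11.695) − (5.664, -6.994) = (-43.916, 18.689) km/h.
Bearing = atan2(-43.92, 18.69) = 293.05° clockwise from north.

293°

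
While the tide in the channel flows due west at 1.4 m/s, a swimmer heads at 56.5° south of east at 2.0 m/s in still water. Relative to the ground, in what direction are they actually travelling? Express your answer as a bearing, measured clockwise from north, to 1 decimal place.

Taking east as x and north as y: velocity relative to the water = (1.104, -1.668) m/s; the water relative to ground = (-1.400, 0.000) m/s.
Velocity relative to ground = (1.104, -1.668) + (-1.400, 0.000) = (-0.296, -1.668) m/s.
Bearing = atan2(-0.30, -1.67) = 190.07° clockwise from north.

190.1°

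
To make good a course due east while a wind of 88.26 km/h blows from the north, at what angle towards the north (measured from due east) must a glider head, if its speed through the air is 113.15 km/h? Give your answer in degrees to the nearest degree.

The wind pushes perpendicular to the desired track; the heading must have a component into the wind equal to 88.26 km/h: 113.15 sin θ = 88.26.
sin θ = 0.7800, so θ = 51.263°.

51°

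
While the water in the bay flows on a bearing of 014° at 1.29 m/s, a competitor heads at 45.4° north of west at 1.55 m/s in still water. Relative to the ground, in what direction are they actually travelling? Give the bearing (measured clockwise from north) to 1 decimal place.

341.8°

Taking east as x and north as y: velocity relative to the water = (-1.088, 1.104) m/s; the water relative to ground = (0.312, 1.252) m/s.
Velocity relative to ground = (-1.088, 1.104) + (0.312, 1.252) = (-0.776, 2.355) m/s.
Bearing = atan2(-0.78, 2.36) = 341.76° clockwise from north.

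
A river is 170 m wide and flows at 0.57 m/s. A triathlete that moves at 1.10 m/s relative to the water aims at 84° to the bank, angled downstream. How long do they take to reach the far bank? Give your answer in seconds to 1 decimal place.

155.4 s

The component of the triathlete's velocity perpendicular to the bank is 1.10 × sin 84° = 1.094 m/s.
The current is parallel to the bank, so it does not affect the crossing time.
Time = 170 / 1.094 = 155.397 s.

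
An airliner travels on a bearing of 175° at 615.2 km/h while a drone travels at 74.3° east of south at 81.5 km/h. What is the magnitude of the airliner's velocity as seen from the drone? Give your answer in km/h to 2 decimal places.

591.33 km/h

Taking east as x and north as y: airliner velocity = (53.618, -612.859) km/h; drone velocity = (78.459, -22.054) km/h.
Velocity of airliner relative to drone = (53.618, -612.859) − (78.459, -22.054) = (-24.841, -590.805) km/h.
Magnitude = |(-24.841, -590.805)| = 591.327 km/h.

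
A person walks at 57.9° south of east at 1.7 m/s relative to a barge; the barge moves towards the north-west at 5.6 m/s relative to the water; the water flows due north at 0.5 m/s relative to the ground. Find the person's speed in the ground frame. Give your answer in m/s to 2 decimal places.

In east/north components (m/s): person relative to barge = (0.903, -1.440); barge relative to water = (-3.960, 3.960); water relative to ground = (0.000, 0.500).
Sum = (-3.056, 3.020) m/s.
Speed = |(-3.056, 3.020)| = 4.297 m/s.

4.30 m/s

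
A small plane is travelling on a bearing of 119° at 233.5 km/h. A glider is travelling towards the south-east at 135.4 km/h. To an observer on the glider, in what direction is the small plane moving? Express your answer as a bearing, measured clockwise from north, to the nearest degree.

099°

Taking east as x and north as y: small plane velocity = (204.224, -113.203) km/h; glider velocity = (95.742, -95.742) km/h.
Velocity of small plane relative to glider = (204.224, -113.203) − (95.742, -95.742) = (108.481, -17.461) km/h.
Bearing = atan2(108.48, -17.46) = 99.14° clockwise from north.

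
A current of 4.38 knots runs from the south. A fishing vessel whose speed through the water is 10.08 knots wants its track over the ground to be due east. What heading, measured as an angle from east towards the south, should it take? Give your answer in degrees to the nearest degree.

26°

The current pushes perpendicular to the desired track; the heading must have a component into the current equal to 4.38 knots: 10.08 sin θ = 4.38.
sin θ = 0.4345, so θ = 25.755°.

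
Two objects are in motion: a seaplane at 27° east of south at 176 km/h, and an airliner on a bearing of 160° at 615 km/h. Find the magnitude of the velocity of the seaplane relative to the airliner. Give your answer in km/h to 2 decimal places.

440.83 km/h

Taking east as x and north as y: seaplane velocity = (79.902, -156.817) km/h; airliner velocity = (210.342, -577.911) km/h.
Velocity of seaplane relative to airliner = (79.902, -156.817) − (210.342, -577.911) = (-130.440, 421.094) km/h.
Magnitude = |(-130.440, 421.094)| = 440.834 km/h.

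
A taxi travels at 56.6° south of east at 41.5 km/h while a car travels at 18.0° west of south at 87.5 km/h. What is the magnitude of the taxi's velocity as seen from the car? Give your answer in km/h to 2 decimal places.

69.62 km/h

Taking east as x and north as y: taxi velocity = (22.845, -34.646) km/h; car velocity = (-27.039, -83.217) km/h.
Velocity of taxi relative to car = (22.845, -34.646) − (-27.039, -83.217) = (49.884, 48.571) km/h.
Magnitude = |(49.884, 48.571)| = 69.625 km/h.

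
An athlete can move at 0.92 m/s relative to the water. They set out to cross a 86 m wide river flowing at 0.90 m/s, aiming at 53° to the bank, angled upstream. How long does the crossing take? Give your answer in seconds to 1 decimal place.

The component of the athlete's velocity perpendicular to the bank is 0.92 × sin 53° = 0.735 m/s.
Only the cross-stream component determines the crossing time; the current contributes nothing perpendicular to the bank.
Time = 86 / 0.735 = 117.047 s.

117.0 s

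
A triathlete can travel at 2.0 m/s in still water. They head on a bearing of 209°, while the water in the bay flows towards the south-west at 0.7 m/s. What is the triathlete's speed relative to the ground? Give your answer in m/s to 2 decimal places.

Taking east as x and north as y: velocity relative to the water = (-0.970, -1.749) m/s; the water relative to ground = (-0.495, -0.495) m/s.
Velocity relative to ground = (-0.970, -1.749) + (-0.495, -0.495) = (-1.465, -2.244) m/s.
Speed = |(-1.465, -2.244)| = 2.680 m/s.

2.68 m/s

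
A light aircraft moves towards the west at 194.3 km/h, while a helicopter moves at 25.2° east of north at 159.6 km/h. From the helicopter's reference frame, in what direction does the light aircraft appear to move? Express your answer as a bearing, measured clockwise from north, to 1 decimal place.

241.2°

Taking east as x and north as y: light aircraft velocity = (-194.300, 0.000) km/h; helicopter velocity = (67.954, 144.410) km/h.
Velocity of light aircraft relative to helicopter = (-194.300, 0.000) − (67.954, 144.410) = (-262.254, -144.410) km/h.
Bearing = atan2(-262.25, -144.41) = 241.16° clockwise from north.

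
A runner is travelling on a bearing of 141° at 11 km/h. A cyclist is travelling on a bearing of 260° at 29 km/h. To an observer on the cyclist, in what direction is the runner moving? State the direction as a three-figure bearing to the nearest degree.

Taking east as x and north as y: runner velocity = (6.923, -8.549) km/h; cyclist velocity = (-28.559, -5.036) km/h.
Velocity of runner relative to cyclist = (6.923, -8.549) − (-28.559, -5.036) = (35.482, -3.513) km/h.
Bearing = atan2(35.48, -3.51) = 95.65° clockwise from north.

096°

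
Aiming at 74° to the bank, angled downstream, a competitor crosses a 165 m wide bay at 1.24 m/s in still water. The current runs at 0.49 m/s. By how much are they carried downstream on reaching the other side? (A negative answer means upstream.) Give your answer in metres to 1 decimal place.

Perpendicular speed = 1.192 m/s; crossing time = 165 / 1.192 = 138.427 s.
Net downstream speed = 0.832 m/s.
Drift = 0.832 × 138.427 = 115.142 m (downstream).

115.1 m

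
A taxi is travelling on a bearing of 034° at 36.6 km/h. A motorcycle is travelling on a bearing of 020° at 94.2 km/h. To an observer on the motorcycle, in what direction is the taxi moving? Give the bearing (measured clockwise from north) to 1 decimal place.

191.4°

Taking east as x and north as y: taxi velocity = (20.466, 30.343) km/h; motorcycle velocity = (32.218, 88.519) km/h.
Velocity of taxi relative to motorcycle = (20.466, 30.343) − (32.218, 88.519) = (-11.752, -58.176) km/h.
Bearing = atan2(-11.75, -58.18) = 191.42° clockwise from north.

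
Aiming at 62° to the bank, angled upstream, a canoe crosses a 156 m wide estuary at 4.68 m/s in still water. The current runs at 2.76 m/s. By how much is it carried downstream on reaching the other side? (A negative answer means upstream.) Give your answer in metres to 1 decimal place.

Perpendicular speed = 4.132 m/s; crossing time = 156 / 4.132 = 37.752 s.
Net downstream speed = 0.563 m/s.
Drift = 0.563 × 37.752 = 21.250 m (downstream).

21.2 m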